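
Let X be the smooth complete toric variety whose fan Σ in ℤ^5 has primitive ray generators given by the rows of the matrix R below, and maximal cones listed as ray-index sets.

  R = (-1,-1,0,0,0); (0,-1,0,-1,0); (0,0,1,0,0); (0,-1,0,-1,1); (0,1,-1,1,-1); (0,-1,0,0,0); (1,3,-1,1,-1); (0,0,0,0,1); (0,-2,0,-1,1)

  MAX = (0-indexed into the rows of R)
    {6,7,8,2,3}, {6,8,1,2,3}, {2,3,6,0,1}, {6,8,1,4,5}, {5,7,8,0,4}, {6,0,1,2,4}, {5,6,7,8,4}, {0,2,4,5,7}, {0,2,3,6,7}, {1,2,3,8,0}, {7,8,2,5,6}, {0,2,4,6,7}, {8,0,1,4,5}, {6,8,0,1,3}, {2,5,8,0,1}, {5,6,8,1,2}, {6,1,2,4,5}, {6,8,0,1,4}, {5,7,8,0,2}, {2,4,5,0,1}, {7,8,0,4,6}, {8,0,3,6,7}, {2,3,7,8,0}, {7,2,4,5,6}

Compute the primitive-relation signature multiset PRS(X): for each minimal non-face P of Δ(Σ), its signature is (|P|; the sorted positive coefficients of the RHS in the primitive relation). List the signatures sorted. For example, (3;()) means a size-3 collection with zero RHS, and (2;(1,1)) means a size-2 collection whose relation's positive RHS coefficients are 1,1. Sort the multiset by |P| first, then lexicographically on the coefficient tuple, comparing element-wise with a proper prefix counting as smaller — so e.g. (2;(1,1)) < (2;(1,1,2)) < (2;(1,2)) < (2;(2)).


Primitive collections (6):

  P={1,7}:  v_{1} + v_{7} = v_{3}  ⟹  sig = (2;(1))
  P={3,5}:  v_{3} + v_{5} = v_{8}  ⟹  sig = (2;(1))
  P={3,4}:  v_{3} + v_{4} = v_{0} + v_{6} + v_{8}  ⟹  sig = (2;(1,1,1))
  P={0,5,6}:  v_{0} + v_{5} + v_{6} = v_{4}  ⟹  sig = (3;(1))
  P={2,4,8}:  v_{2} + v_{4} + v_{8} = v_{5}  ⟹  sig = (3;(1))
  P={0,2,6,8}:  v_{0} + v_{2} + v_{6} + v_{8} = 0  ⟹  sig = (4;())

Hence PRS(X_Σ) =
{ (2;(1)) ×2,  (2;(1,1,1)),  (3;(1)) ×2,  (4;()) }


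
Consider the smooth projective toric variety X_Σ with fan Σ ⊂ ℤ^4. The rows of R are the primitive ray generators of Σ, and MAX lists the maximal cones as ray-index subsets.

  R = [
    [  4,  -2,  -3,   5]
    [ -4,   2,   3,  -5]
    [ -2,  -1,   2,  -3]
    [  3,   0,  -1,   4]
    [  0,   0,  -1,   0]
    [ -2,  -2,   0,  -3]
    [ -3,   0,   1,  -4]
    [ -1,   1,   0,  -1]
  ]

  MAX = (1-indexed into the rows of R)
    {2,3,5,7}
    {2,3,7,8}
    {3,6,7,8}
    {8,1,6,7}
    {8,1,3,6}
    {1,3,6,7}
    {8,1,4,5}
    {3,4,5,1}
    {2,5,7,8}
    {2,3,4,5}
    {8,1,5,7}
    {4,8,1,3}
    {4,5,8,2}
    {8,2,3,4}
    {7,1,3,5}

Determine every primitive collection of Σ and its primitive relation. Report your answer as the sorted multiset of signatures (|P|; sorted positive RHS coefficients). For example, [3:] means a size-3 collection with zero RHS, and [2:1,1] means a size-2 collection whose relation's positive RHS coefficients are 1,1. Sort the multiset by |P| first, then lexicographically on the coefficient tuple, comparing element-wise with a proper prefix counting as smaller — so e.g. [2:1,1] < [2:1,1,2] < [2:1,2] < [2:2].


Σ has 7 primitive collections:

  P = {1,2}:  v_{1} + v_{2} = 0  ⟹  sig = [2:]
  P = {4,7}:  v_{4} + v_{7} = 0  ⟹  sig = [2:]
  P = {2,6}:  v_{2} + v_{6} = v_{3} + v_{7} + v_{8}  ⟹  sig = [2:1,1,1]
  P = {4,6}:  v_{4} + v_{6} = v_{1} + v_{3} + v_{8}  ⟹  sig = [2:1,1,1]
  P = {5,6}:  v_{5} + v_{6} = v_{1} + 2·v_{7}  ⟹  sig = [2:1,2]
  P = {3,5,8}:  v_{3} + v_{5} + v_{8} = v_{7}  ⟹  sig = [3:1]
  P = {1,3,7,8}:  v_{1} + v_{3} + v_{7} + v_{8} = v_{6}  ⟹  sig = [4:1]

Signatures (|P|; sorted positive RHS coefficients), sorted:
{ [2:] ×2,  [2:1,1,1] ×2,  [2:1,2],  [3:1],  [4:1] }


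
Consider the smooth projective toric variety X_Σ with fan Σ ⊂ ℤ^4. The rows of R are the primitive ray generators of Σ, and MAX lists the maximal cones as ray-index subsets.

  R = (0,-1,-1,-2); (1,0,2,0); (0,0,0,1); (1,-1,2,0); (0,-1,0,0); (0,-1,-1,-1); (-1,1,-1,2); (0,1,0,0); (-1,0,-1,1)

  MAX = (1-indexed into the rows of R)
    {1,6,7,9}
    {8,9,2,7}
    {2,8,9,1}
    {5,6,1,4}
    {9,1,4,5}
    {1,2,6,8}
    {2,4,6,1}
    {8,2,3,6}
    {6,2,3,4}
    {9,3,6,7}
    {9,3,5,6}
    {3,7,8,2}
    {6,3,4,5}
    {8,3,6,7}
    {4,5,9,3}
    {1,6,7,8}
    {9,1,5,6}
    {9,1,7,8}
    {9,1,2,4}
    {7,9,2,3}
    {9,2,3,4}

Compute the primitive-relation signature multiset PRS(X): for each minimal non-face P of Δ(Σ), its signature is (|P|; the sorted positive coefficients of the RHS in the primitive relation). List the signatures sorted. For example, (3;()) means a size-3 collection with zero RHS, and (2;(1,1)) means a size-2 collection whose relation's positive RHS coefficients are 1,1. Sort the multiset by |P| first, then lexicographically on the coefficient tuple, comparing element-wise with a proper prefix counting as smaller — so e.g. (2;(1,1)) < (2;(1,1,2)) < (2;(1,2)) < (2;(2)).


12 minimal non-faces of Δ(Σ) (on 9 rays):

  P = {5,8}:  v_{5} + v_{8} = 0 — sig = (2;())
  P = {1,3}:  v_{1} + v_{3} = v_{6} — sig = (2;(1))
  P = {2,5}:  v_{2} + v_{5} = v_{4} — sig = (2;(1))
  P = {4,8}:  v_{4} + v_{8} = v_{2} — sig = (2;(1))
  P = {5,7}:  v_{5} + v_{7} = v_{3} + v_{9} — sig = (2;(1,1))
  P = {4,7}:  v_{4} + v_{7} = v_{2} + v_{3} + v_{9} — sig = (2;(1,1,1))
  P = {1,2,7}:  v_{1} + v_{2} + v_{7} = 0 — sig = (3;())
  P = {2,6,7}:  v_{2} + v_{6} + v_{7} = v_{3} — sig = (3;(1))
  P = {2,6,9}:  v_{2} + v_{6} + v_{9} = v_{5} — sig = (3;(1))
  P = {3,8,9}:  v_{3} + v_{8} + v_{9} = v_{7} — sig = (3;(1))
  P = {6,8,9}:  v_{6} + v_{8} + v_{9} = v_{1} + v_{7} — sig = (3;(1,1))
  P = {4,6,9}:  v_{4} + v_{6} + v_{9} = 2·v_{5} — sig = (3;(2))

Hence PRS(X_Σ) =
    |P|=2: 6 collections, coeffs (), (1), (1), (1), (1,1), (1,1,1)
    |P|=3: 6 collections, coeffs (), (1), (1), (1), (1,1), (2)


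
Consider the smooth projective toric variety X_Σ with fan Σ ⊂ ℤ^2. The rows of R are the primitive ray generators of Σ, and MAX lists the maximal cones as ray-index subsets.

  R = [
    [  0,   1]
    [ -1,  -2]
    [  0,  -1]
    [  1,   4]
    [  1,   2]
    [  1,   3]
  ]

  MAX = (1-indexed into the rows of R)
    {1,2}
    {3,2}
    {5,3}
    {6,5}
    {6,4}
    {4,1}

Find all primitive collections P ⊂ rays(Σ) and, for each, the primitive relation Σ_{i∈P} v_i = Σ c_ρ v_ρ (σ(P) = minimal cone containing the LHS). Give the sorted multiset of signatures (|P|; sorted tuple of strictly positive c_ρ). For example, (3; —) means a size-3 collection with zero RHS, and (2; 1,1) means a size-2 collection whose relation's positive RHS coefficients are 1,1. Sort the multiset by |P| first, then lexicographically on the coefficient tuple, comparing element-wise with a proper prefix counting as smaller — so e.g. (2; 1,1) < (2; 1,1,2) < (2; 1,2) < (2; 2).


9 minimal non-faces of Δ(Σ) (on 6 rays):

  P={1,3}:  v_{1} + v_{3} = 0  so sig = (2; —)
  P={2,5}:  v_{2} + v_{5} = 0  so sig = (2; —)
  P={1,5}:  v_{1} + v_{5} = v_{6}  so sig = (2; 1)
  P={1,6}:  v_{1} + v_{6} = v_{4}  so sig = (2; 1)
  P={2,6}:  v_{2} + v_{6} = v_{1}  so sig = (2; 1)
  P={3,4}:  v_{3} + v_{4} = v_{6}  so sig = (2; 1)
  P={3,6}:  v_{3} + v_{6} = v_{5}  so sig = (2; 1)
  P={2,4}:  v_{2} + v_{4} = 2·v_{1}  so sig = (2; 2)
  P={4,5}:  v_{4} + v_{5} = 2·v_{6}  so sig = (2; 2)

Hence PRS(X_Σ) =
[(2; —), (2; —), (2; 1), (2; 1), (2; 1), (2; 1), (2; 1), (2; 2), (2; 2)]


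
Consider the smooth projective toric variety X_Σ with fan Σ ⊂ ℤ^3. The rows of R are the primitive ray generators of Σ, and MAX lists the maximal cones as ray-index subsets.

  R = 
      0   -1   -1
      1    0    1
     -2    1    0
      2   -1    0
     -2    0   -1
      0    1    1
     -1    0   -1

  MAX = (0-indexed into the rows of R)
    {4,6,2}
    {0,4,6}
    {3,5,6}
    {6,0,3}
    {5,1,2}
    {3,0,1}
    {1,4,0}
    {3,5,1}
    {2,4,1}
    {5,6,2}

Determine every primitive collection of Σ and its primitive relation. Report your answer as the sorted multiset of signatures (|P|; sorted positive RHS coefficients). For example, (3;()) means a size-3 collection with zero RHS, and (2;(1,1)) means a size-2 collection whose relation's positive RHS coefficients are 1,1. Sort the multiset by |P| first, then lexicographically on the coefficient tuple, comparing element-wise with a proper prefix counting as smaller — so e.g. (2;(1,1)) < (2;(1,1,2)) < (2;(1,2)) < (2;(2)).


6 collections generate NE(X_Σ); each relation:

  • {0,5}:  v_{0} + v_{5} = 0 — sig = (2;())
  • {1,6}:  v_{1} + v_{6} = 0 — sig = (2;())
  • {2,3}:  v_{2} + v_{3} = 0 — sig = (2;())
  • {0,2}:  v_{0} + v_{2} = v_{4} — sig = (2;(1))
  • {3,4}:  v_{3} + v_{4} = v_{0} — sig = (2;(1))
  • {4,5}:  v_{4} + v_{5} = v_{2} — sig = (2;(1))

so the primitive-relation signature multiset is
[(2;()), (2;()), (2;()), (2;(1)), (2;(1)), (2;(1))]


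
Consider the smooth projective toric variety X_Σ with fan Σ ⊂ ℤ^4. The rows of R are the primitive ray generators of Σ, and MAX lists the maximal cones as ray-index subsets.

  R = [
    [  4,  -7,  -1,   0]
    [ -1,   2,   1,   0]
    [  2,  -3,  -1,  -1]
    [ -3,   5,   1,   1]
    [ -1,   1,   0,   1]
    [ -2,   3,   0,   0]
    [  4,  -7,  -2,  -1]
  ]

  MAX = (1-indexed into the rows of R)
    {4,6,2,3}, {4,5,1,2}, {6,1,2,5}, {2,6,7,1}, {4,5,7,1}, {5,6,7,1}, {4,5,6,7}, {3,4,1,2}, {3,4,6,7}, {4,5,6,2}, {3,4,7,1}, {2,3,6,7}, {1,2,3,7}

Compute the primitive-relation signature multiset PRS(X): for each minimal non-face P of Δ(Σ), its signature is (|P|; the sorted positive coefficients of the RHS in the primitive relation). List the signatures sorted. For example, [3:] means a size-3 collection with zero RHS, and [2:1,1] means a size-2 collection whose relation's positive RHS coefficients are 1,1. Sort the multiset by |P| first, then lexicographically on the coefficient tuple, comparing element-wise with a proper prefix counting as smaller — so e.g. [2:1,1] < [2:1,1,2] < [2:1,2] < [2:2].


The 5 primitive collections of Σ (r=7, n=4):

  P = {3,5}:  v_{3} + v_{5} = v_{4} + v_{7}  ⇒ sig = [2:1,1]
  P = {2,4,7}:  v_{2} + v_{4} + v_{7} = 0  ⇒ sig = [3:]
  P = {1,3,6}:  v_{1} + v_{3} + v_{6} = v_{7}  ⇒ sig = [3:1]
  P = {1,4,6}:  v_{1} + v_{4} + v_{6} = v_{5}  ⇒ sig = [3:1]
  P = {2,5,7}:  v_{2} + v_{5} + v_{7} = v_{1} + v_{6}  ⇒ sig = [3:1,1]

so the primitive-relation signature multiset is
    |P|=2: 1 collection, coeffs (1,1)
    |P|=3: 4 collections, coeffs (), (1), (1), (1,1)


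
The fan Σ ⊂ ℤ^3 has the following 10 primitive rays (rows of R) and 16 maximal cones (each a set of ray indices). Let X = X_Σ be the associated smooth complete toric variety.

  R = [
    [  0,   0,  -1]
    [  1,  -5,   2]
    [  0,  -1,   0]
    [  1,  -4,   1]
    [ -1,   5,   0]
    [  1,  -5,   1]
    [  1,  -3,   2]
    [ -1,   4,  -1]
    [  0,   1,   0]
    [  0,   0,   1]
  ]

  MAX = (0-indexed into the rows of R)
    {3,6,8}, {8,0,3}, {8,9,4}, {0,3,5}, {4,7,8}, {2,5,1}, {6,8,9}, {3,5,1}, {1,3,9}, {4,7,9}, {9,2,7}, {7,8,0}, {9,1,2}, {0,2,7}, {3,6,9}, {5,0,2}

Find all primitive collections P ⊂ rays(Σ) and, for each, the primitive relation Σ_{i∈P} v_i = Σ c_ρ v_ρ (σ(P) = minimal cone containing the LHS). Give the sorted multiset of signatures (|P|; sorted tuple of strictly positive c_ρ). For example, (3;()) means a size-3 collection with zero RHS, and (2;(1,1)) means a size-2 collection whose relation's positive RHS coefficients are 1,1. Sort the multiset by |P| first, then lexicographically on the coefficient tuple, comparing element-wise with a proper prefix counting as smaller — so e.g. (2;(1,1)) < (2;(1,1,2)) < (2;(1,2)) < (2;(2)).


23 minimal non-faces of Δ(Σ) (on 10 rays):

  • {0,9}:  v_{0} + v_{9} = 0 ; sig = (2;())
  • {2,8}:  v_{2} + v_{8} = 0 ; sig = (2;())
  • {3,7}:  v_{3} + v_{7} = 0 ; sig = (2;())
  • {0,1}:  v_{0} + v_{1} = v_{5} ; sig = (2;(1))
  • {2,3}:  v_{2} + v_{3} = v_{5} ; sig = (2;(1))
  • {4,5}:  v_{4} + v_{5} = v_{9} ; sig = (2;(1))
  • {5,7}:  v_{5} + v_{7} = v_{2} ; sig = (2;(1))
  • {5,8}:  v_{5} + v_{8} = v_{3} ; sig = (2;(1))
  • {5,9}:  v_{5} + v_{9} = v_{1} ; sig = (2;(1))
  • {0,4}:  v_{0} + v_{4} = v_{7} + v_{8} ; sig = (2;(1,1))
  • {0,6}:  v_{0} + v_{6} = v_{3} + v_{8} ; sig = (2;(1,1))
  • {1,7}:  v_{1} + v_{7} = v_{2} + v_{9} ; sig = (2;(1,1))
  • {1,8}:  v_{1} + v_{8} = v_{3} + v_{9} ; sig = (2;(1,1))
  • {2,4}:  v_{2} + v_{4} = v_{7} + v_{9} ; sig = (2;(1,1))
  • {2,6}:  v_{2} + v_{6} = v_{3} + v_{9} ; sig = (2;(1,1))
  • {3,4}:  v_{3} + v_{4} = v_{8} + v_{9} ; sig = (2;(1,1))
  • {6,7}:  v_{6} + v_{7} = v_{8} + v_{9} ; sig = (2;(1,1))
  • {5,6}:  v_{5} + v_{6} = 2·v_{3} + v_{9} ; sig = (2;(1,2))
  • {1,4}:  v_{1} + v_{4} = 2·v_{9} ; sig = (2;(2))
  • {1,6}:  v_{1} + v_{6} = 2·v_{3} + 2·v_{9} ; sig = (2;(2,2))
  • {4,6}:  v_{4} + v_{6} = 2·v_{8} + 2·v_{9} ; sig = (2;(2,2))
  • {3,8,9}:  v_{3} + v_{8} + v_{9} = v_{6} ; sig = (3;(1))
  • {7,8,9}:  v_{7} + v_{8} + v_{9} = v_{4} ; sig = (3;(1))

Hence PRS(X_Σ) =
[(2;()), (2;()), (2;()), (2;(1)), (2;(1)), (2;(1)), (2;(1)), (2;(1)), (2;(1)), (2;(1,1)), (2;(1,1)), (2;(1,1)), (2;(1,1)), (2;(1,1)), (2;(1,1)), (2;(1,1)), (2;(1,1)), (2;(1,2)), (2;(2)), (2;(2,2)), (2;(2,2)), (3;(1)), (3;(1))]


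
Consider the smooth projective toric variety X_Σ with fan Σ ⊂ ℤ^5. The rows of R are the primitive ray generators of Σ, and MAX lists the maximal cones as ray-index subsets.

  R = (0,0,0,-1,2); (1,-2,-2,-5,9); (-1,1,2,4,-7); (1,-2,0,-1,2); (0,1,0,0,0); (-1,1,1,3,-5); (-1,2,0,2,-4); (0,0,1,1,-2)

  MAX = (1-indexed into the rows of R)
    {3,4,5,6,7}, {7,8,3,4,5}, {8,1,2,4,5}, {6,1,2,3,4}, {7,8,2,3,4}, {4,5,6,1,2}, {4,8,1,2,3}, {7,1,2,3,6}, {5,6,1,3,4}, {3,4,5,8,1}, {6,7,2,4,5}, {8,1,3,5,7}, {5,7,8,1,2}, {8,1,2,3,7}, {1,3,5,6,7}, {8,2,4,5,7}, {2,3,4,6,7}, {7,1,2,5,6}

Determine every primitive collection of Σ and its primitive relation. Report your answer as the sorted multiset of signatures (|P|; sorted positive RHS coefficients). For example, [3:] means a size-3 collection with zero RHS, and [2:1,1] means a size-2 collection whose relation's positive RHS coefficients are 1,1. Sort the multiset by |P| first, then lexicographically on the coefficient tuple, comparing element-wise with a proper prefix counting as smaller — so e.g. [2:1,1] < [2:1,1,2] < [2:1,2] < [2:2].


Δ(Σ) — 8 vertices, 3 min non-faces:

  P={6,8}:  v_{6} + v_{8} = v_{3}  ⟹  sig = [2:1]
  P={1,4,7}:  v_{1} + v_{4} + v_{7} = 0  ⟹  sig = [3:]
  P={2,3,5}:  v_{2} + v_{3} + v_{5} = v_{1}  ⟹  sig = [3:1]

Hence PRS(X_Σ) =
[[2:1], [3:], [3:1]]


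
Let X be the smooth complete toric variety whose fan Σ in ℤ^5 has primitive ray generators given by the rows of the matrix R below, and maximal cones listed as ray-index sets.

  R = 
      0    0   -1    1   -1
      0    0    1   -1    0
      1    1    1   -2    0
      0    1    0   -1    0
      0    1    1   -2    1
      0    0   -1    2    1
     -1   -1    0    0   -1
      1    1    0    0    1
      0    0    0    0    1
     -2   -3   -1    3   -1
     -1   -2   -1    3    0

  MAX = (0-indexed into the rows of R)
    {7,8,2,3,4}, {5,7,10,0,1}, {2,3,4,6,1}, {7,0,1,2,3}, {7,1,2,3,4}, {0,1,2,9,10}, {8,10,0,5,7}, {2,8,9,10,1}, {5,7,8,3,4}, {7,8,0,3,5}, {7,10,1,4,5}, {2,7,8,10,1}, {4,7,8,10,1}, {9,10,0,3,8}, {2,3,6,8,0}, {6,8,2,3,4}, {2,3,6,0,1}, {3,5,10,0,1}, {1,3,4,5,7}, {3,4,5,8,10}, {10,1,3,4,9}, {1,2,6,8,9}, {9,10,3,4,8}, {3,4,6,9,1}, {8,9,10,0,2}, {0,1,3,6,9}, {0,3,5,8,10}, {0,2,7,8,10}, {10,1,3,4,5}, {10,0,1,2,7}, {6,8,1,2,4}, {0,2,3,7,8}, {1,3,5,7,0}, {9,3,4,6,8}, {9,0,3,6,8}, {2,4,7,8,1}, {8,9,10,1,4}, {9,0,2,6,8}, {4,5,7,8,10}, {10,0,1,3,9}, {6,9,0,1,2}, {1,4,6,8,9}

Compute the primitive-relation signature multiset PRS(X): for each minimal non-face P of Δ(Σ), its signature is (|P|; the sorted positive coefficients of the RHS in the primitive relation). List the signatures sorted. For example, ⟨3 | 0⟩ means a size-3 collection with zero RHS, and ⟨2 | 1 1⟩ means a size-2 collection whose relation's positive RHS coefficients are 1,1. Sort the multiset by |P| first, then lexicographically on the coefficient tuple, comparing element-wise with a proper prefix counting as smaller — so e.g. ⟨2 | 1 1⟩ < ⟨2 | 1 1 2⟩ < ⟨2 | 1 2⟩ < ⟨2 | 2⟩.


15 minimal non-faces of Δ(Σ) (on 11 rays):

  {6,7}:  v_{6} + v_{7} = 0 ; sig = ⟨2 | 0⟩
  {0,4}:  v_{0} + v_{4} = v_{3} ; sig = ⟨2 | 1⟩
  {2,5}:  v_{2} + v_{5} = v_{7} ; sig = ⟨2 | 1⟩
  {6,10}:  v_{6} + v_{10} = v_{9} ; sig = ⟨2 | 1⟩
  {7,9}:  v_{7} + v_{9} = v_{10} ; sig = ⟨2 | 1⟩
  {5,6}:  v_{5} + v_{6} = v_{3} + v_{10} ; sig = ⟨2 | 1 1⟩
  {5,9}:  v_{5} + v_{9} = v_{3} + 2·v_{10} ; sig = ⟨2 | 1 2⟩
  {0,1,8}:  v_{0} + v_{1} + v_{8} = 0 ; sig = ⟨3 | 0⟩
  {2,3,10}:  v_{2} + v_{3} + v_{10} = 0 ; sig = ⟨3 | 0⟩
  {1,3,8}:  v_{1} + v_{3} + v_{8} = v_{4} ; sig = ⟨3 | 1⟩
  {2,3,9}:  v_{2} + v_{3} + v_{9} = v_{6} ; sig = ⟨3 | 1⟩
  {3,7,10}:  v_{3} + v_{7} + v_{10} = v_{5} ; sig = ⟨3 | 1⟩
  {2,4,10}:  v_{2} + v_{4} + v_{10} = v_{1} + v_{8} ; sig = ⟨3 | 1 1⟩
  {1,5,8}:  v_{1} + v_{5} + v_{8} = v_{4} + v_{7} + v_{10} ; sig = ⟨3 | 1 1 1⟩
  {2,4,9}:  v_{2} + v_{4} + v_{9} = v_{1} + v_{6} + v_{8} ; sig = ⟨3 | 1 1 1⟩

so the primitive-relation signature multiset is
    ⟨2 | 0⟩
    ⟨2 | 1⟩
    ⟨2 | 1⟩
    ⟨2 | 1⟩
    ⟨2 | 1⟩
    ⟨2 | 1 1⟩
    ⟨2 | 1 2⟩
    ⟨3 | 0⟩
    ⟨3 | 0⟩
    ⟨3 | 1⟩
    ⟨3 | 1⟩
    ⟨3 | 1⟩
    ⟨3 | 1 1⟩
    ⟨3 | 1 1 1⟩
    ⟨3 | 1 1 1⟩


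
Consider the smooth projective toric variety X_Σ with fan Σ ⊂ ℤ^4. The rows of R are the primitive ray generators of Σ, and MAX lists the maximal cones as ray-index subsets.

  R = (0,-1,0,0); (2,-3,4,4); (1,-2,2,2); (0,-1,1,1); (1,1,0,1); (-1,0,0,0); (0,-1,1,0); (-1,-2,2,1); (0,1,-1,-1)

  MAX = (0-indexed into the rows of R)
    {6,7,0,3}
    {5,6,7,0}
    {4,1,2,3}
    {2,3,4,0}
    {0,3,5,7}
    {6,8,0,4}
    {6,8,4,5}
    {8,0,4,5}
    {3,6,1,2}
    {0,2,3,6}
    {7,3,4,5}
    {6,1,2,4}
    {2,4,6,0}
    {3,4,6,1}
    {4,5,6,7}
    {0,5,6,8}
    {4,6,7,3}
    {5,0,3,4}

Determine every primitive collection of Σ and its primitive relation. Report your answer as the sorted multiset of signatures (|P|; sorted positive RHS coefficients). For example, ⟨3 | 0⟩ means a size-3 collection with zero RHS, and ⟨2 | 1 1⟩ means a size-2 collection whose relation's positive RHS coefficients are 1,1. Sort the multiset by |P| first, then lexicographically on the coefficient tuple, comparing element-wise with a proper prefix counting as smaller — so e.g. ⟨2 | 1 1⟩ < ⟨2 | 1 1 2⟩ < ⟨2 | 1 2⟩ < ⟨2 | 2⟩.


14 collections generate NE(X_Σ); each relation:

  P={3,8}:  v_{3} + v_{8} = 0  so sig = ⟨2 | 0⟩
  P={7,8}:  v_{7} + v_{8} = v_{5} + v_{6}  so sig = ⟨2 | 1 1⟩
  P={1,8}:  v_{1} + v_{8} = v_{2} + v_{4} + v_{6}  so sig = ⟨2 | 1 1 1⟩
  P={2,8}:  v_{2} + v_{8} = v_{0} + v_{4} + v_{6}  so sig = ⟨2 | 1 1 1⟩
  P={1,5}:  v_{1} + v_{5} = 3·v_{3} + v_{4} + v_{6}  so sig = ⟨2 | 1 1 3⟩
  P={1,7}:  v_{1} + v_{7} = 4·v_{3} + v_{4} + 2·v_{6}  so sig = ⟨2 | 1 2 4⟩
  P={2,7}:  v_{2} + v_{7} = 3·v_{3} + v_{6}  so sig = ⟨2 | 1 3⟩
  P={0,1}:  v_{0} + v_{1} = 2·v_{2}  so sig = ⟨2 | 2⟩
  P={2,5}:  v_{2} + v_{5} = 2·v_{3}  so sig = ⟨2 | 2⟩
  P={3,5,6}:  v_{3} + v_{5} + v_{6} = v_{7}  so sig = ⟨3 | 1⟩
  P={0,4,7}:  v_{0} + v_{4} + v_{7} = 2·v_{3}  so sig = ⟨3 | 2⟩
  P={0,3,4,6}:  v_{0} + v_{3} + v_{4} + v_{6} = v_{2}  so sig = ⟨4 | 1⟩
  P={0,4,5,6}:  v_{0} + v_{4} + v_{5} + v_{6} = v_{3}  so sig = ⟨4 | 1⟩
  P={2,3,4,6}:  v_{2} + v_{3} + v_{4} + v_{6} = v_{1}  so sig = ⟨4 | 1⟩

Signatures (|P|; sorted positive RHS coefficients), sorted:
{ ⟨2 | 0⟩,  ⟨2 | 1 1⟩,  ⟨2 | 1 1 1⟩ ×2,  ⟨2 | 1 1 3⟩,  ⟨2 | 1 2 4⟩,  ⟨2 | 1 3⟩,  ⟨2 | 2⟩ ×2,  ⟨3 | 1⟩,  ⟨3 | 2⟩,  ⟨4 | 1⟩ ×3 }


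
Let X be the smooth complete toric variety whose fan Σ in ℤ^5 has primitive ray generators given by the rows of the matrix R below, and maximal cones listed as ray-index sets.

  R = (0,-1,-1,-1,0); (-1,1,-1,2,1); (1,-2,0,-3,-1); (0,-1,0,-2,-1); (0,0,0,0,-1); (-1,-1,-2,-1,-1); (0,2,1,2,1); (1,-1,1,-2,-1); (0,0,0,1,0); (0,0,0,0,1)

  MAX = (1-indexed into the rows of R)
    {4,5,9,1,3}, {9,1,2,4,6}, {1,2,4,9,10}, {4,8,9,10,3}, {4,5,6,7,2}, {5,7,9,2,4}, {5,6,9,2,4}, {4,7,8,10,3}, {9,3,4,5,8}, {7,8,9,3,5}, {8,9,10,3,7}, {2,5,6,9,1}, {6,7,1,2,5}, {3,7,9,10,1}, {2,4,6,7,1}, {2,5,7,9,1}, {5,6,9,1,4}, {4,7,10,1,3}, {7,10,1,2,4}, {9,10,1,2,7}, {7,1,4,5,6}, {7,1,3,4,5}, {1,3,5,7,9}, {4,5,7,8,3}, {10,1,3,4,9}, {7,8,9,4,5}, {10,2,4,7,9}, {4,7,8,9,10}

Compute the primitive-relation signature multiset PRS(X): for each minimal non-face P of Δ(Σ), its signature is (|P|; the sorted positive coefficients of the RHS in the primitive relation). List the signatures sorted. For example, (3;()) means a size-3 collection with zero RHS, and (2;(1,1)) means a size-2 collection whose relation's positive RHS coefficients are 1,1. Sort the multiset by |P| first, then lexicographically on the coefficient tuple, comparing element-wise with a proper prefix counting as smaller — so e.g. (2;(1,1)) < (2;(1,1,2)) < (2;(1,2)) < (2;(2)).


11 collections generate NE(X_Σ); each relation:

  P={2,8}:  v_{2} + v_{8} = 0  →  sig = (2;())
  P={5,10}:  v_{5} + v_{10} = 0  →  sig = (2;())
  P={1,8}:  v_{1} + v_{8} = v_{3}  →  sig = (2;(1))
  P={2,3}:  v_{2} + v_{3} = v_{1}  →  sig = (2;(1))
  P={6,8}:  v_{6} + v_{8} = v_{1} + v_{4} + v_{5}  →  sig = (2;(1,1,1))
  P={6,10}:  v_{6} + v_{10} = v_{1} + v_{2} + v_{4}  →  sig = (2;(1,1,1))
  P={3,6}:  v_{3} + v_{6} = 2·v_{1} + v_{4} + v_{5}  →  sig = (2;(1,1,2))
  P={6,7,9}:  v_{6} + v_{7} + v_{9} = v_{2} + v_{5}  →  sig = (3;(1,1))
  P={1,4,7,9}:  v_{1} + v_{4} + v_{7} + v_{9} = 0  →  sig = (4;())
  P={1,2,4,5}:  v_{1} + v_{2} + v_{4} + v_{5} = v_{6}  →  sig = (4;(1))
  P={3,4,7,9}:  v_{3} + v_{4} + v_{7} + v_{9} = v_{8}  →  sig = (4;(1))

Sorted signature multiset PRS(X):
[(2;()), (2;()), (2;(1)), (2;(1)), (2;(1,1,1)), (2;(1,1,1)), (2;(1,1,2)), (3;(1,1)), (4;()), (4;(1)), (4;(1))]


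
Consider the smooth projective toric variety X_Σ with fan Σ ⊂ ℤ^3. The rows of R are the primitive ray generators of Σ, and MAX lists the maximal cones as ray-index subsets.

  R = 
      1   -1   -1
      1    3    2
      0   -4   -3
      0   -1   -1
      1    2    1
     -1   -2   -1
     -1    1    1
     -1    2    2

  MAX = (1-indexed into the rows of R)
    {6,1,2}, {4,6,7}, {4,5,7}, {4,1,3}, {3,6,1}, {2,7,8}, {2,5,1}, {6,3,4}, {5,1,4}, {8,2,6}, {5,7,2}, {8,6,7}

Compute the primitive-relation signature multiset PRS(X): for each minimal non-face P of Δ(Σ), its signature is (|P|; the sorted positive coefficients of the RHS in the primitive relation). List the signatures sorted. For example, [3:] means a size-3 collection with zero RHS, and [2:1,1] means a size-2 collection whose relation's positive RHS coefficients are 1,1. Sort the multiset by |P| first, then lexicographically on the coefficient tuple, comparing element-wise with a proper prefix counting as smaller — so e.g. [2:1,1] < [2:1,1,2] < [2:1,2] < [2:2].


12 collections generate NE(X_Σ); each relation:

  P={1,7}:  v_{1} + v_{7} = 0  so sig = [2:]
  P={5,6}:  v_{5} + v_{6} = 0  so sig = [2:]
  P={2,3}:  v_{2} + v_{3} = v_{1}  so sig = [2:1]
  P={2,4}:  v_{2} + v_{4} = v_{5}  so sig = [2:1]
  P={3,8}:  v_{3} + v_{8} = v_{6}  so sig = [2:1]
  P={4,8}:  v_{4} + v_{8} = v_{7}  so sig = [2:1]
  P={1,8}:  v_{1} + v_{8} = v_{2} + v_{6}  so sig = [2:1,1]
  P={3,5}:  v_{3} + v_{5} = v_{1} + v_{4}  so sig = [2:1,1]
  P={3,7}:  v_{3} + v_{7} = v_{4} + v_{6}  so sig = [2:1,1]
  P={5,8}:  v_{5} + v_{8} = v_{2} + v_{7}  so sig = [2:1,1]
  P={1,4,6}:  v_{1} + v_{4} + v_{6} = v_{3}  so sig = [3:1]
  P={2,6,7}:  v_{2} + v_{6} + v_{7} = v_{8}  so sig = [3:1]

Signatures (|P|; sorted positive RHS coefficients), sorted:
[[2:], [2:], [2:1], [2:1], [2:1], [2:1], [2:1,1], [2:1,1], [2:1,1], [2:1,1], [3:1], [3:1]]


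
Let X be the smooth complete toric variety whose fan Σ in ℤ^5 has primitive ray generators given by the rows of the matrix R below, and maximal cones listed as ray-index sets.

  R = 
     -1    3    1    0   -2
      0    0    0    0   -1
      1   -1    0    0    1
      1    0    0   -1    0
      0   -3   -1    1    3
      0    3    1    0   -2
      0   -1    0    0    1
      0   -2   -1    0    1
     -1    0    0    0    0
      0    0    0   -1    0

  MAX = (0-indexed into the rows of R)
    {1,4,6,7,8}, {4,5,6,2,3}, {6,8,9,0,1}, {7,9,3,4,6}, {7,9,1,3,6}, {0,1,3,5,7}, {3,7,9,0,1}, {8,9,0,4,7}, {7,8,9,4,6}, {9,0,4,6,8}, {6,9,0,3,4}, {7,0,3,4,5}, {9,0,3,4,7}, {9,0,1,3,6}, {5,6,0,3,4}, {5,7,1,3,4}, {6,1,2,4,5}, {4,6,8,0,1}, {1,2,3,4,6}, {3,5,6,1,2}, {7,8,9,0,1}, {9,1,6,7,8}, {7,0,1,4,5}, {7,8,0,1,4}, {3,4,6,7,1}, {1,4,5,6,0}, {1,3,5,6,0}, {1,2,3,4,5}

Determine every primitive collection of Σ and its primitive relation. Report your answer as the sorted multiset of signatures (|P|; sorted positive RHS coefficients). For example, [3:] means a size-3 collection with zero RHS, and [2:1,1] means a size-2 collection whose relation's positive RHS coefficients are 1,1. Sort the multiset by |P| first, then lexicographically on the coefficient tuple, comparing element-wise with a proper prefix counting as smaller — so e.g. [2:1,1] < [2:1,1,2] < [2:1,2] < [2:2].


|primitive collections| = 12. Relations:

  P={2,8}:  v_{2} + v_{8} = v_{6} ; sig = [2:1]
  P={3,8}:  v_{3} + v_{8} = v_{9} ; sig = [2:1]
  P={5,8}:  v_{5} + v_{8} = v_{0} ; sig = [2:1]
  P={0,2}:  v_{0} + v_{2} = v_{5} + v_{6} ; sig = [2:1,1]
  P={2,9}:  v_{2} + v_{9} = v_{3} + v_{6} ; sig = [2:1,1]
  P={5,9}:  v_{5} + v_{9} = v_{0} + v_{3} ; sig = [2:1,1]
  P={2,7}:  v_{2} + v_{7} = v_{1} + v_{3} + v_{4} ; sig = [2:1,1,1]
  P={5,6,7}:  v_{5} + v_{6} + v_{7} = 0 ; sig = [3:]
  P={0,6,7}:  v_{0} + v_{6} + v_{7} = v_{8} ; sig = [3:1]
  P={1,4,9}:  v_{1} + v_{4} + v_{9} = v_{6} + v_{7} ; sig = [3:1,1]
  P={0,1,3,4}:  v_{0} + v_{1} + v_{3} + v_{4} = 0 ; sig = [4:]
  P={1,3,4,5,6}:  v_{1} + v_{3} + v_{4} + v_{5} + v_{6} = v_{2} ; sig = [5:1]

Hence PRS(X_Σ) =
    |P|=2: 7 collections, coeffs (1), (1), (1), (1,1), (1,1), (1,1), (1,1,1)
    |P|=3: 3 collections, coeffs (), (1), (1,1)
    |P|=4: 1 collection, coeffs ()
    |P|=5: 1 collection, coeffs (1)


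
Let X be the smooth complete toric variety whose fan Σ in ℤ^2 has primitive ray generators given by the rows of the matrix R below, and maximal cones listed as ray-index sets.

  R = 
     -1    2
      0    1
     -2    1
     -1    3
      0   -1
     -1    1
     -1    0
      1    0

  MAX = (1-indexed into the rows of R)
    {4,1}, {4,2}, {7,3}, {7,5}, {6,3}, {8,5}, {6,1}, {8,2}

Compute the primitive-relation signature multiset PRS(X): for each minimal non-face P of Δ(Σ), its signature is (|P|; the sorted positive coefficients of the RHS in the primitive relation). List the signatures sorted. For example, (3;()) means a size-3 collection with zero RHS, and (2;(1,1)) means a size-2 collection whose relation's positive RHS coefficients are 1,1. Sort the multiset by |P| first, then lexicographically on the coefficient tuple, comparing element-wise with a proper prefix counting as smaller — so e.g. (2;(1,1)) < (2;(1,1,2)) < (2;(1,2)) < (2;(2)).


|primitive collections| = 20. Relations:

  • {2,5}:  v_{2} + v_{5} = 0  ⇒ sig = (2;())
  • {7,8}:  v_{7} + v_{8} = 0  ⇒ sig = (2;())
  • {1,2}:  v_{1} + v_{2} = v_{4}  ⇒ sig = (2;(1))
  • {1,5}:  v_{1} + v_{5} = v_{6}  ⇒ sig = (2;(1))
  • {2,6}:  v_{2} + v_{6} = v_{1}  ⇒ sig = (2;(1))
  • {2,7}:  v_{2} + v_{7} = v_{6}  ⇒ sig = (2;(1))
  • {3,8}:  v_{3} + v_{8} = v_{6}  ⇒ sig = (2;(1))
  • {4,5}:  v_{4} + v_{5} = v_{1}  ⇒ sig = (2;(1))
  • {5,6}:  v_{5} + v_{6} = v_{7}  ⇒ sig = (2;(1))
  • {6,7}:  v_{6} + v_{7} = v_{3}  ⇒ sig = (2;(1))
  • {6,8}:  v_{6} + v_{8} = v_{2}  ⇒ sig = (2;(1))
  • {4,7}:  v_{4} + v_{7} = v_{1} + v_{6}  ⇒ sig = (2;(1,1))
  • {3,4}:  v_{3} + v_{4} = v_{1} + 2·v_{6}  ⇒ sig = (2;(1,2))
  • {1,7}:  v_{1} + v_{7} = 2·v_{6}  ⇒ sig = (2;(2))
  • {1,8}:  v_{1} + v_{8} = 2·v_{2}  ⇒ sig = (2;(2))
  • {2,3}:  v_{2} + v_{3} = 2·v_{6}  ⇒ sig = (2;(2))
  • {3,5}:  v_{3} + v_{5} = 2·v_{7}  ⇒ sig = (2;(2))
  • {4,6}:  v_{4} + v_{6} = 2·v_{1}  ⇒ sig = (2;(2))
  • {1,3}:  v_{1} + v_{3} = 3·v_{6}  ⇒ sig = (2;(3))
  • {4,8}:  v_{4} + v_{8} = 3·v_{2}  ⇒ sig = (2;(3))

Signatures (|P|; sorted positive RHS coefficients), sorted:
    (2;())
    (2;())
    (2;(1))
    (2;(1))
    (2;(1))
    (2;(1))
    (2;(1))
    (2;(1))
    (2;(1))
    (2;(1))
    (2;(1))
    (2;(1,1))
    (2;(1,2))
    (2;(2))
    (2;(2))
    (2;(2))
    (2;(2))
    (2;(2))
    (2;(3))
    (2;(3))


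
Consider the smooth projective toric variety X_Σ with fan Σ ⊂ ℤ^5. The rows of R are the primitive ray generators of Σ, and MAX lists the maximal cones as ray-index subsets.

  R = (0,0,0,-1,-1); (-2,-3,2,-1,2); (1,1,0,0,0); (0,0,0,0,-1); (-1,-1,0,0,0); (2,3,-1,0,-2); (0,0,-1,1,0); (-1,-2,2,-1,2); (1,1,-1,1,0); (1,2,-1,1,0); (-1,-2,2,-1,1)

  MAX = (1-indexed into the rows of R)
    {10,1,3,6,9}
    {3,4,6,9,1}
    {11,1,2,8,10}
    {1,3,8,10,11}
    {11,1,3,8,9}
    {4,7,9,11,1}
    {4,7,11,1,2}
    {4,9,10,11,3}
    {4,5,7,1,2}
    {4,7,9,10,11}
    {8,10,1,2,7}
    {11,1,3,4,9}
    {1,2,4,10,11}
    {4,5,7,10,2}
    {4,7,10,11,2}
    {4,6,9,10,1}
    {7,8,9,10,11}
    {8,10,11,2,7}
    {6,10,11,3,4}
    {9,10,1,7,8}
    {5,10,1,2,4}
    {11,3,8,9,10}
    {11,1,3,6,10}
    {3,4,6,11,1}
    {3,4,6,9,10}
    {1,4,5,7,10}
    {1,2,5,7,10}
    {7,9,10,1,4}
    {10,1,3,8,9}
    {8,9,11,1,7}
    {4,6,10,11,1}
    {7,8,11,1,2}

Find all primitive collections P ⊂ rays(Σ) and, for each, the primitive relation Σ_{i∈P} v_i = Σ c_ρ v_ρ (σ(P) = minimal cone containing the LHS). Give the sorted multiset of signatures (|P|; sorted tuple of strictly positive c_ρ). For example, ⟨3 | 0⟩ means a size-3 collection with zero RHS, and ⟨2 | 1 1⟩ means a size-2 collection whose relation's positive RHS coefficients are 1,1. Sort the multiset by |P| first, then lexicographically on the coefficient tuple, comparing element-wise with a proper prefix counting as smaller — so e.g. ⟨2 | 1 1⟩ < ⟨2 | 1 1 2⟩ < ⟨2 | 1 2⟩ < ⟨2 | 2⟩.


Δ(Σ) — 11 vertices, 17 min non-faces:

  P={3,5}:  v_{3} + v_{5} = 0  so sig = ⟨2 | 0⟩
  P={2,3}:  v_{2} + v_{3} = v_{8}  so sig = ⟨2 | 1⟩
  P={3,7}:  v_{3} + v_{7} = v_{9}  so sig = ⟨2 | 1⟩
  P={4,8}:  v_{4} + v_{8} = v_{11}  so sig = ⟨2 | 1⟩
  P={5,8}:  v_{5} + v_{8} = v_{2}  so sig = ⟨2 | 1⟩
  P={5,9}:  v_{5} + v_{9} = v_{7}  so sig = ⟨2 | 1⟩
  P={2,9}:  v_{2} + v_{9} = v_{7} + v_{8}  so sig = ⟨2 | 1 1⟩
  P={5,11}:  v_{5} + v_{11} = v_{2} + v_{4}  so sig = ⟨2 | 1 1⟩
  P={2,6}:  v_{2} + v_{6} = v_{1} + v_{10} + v_{11}  so sig = ⟨2 | 1 1 1⟩
  P={5,6}:  v_{5} + v_{6} = v_{1} + v_{4} + v_{10}  so sig = ⟨2 | 1 1 1⟩
  P={6,7}:  v_{6} + v_{7} = v_{1} + v_{4} + v_{9} + v_{10}  so sig = ⟨2 | 1 1 1 1⟩
  P={6,8}:  v_{6} + v_{8} = v_{1} + v_{3} + v_{10} + v_{11}  so sig = ⟨2 | 1 1 1 1⟩
  P={6,9,11}:  v_{6} + v_{9} + v_{11} = 2·v_{3} + v_{4}  so sig = ⟨3 | 1 2⟩
  P={1,7,10,11}:  v_{1} + v_{7} + v_{10} + v_{11} = 0  so sig = ⟨4 | 0⟩
  P={1,3,4,10}:  v_{1} + v_{3} + v_{4} + v_{10} = v_{6}  so sig = ⟨4 | 1⟩
  P={1,9,10,11}:  v_{1} + v_{9} + v_{10} + v_{11} = v_{3}  so sig = ⟨4 | 1⟩
  P={1,2,4,7,10}:  v_{1} + v_{2} + v_{4} + v_{7} + v_{10} = v_{5}  so sig = ⟨5 | 1⟩

Sorted signature multiset PRS(X):
    |P|=2: 12 collections, coeffs (), (1), (1), (1), (1), (1), (1,1), (1,1), (1,1,1), (1,1,1), (1,1,1,1), (1,1,1,1)
    |P|=3: 1 collection, coeffs (1,2)
    |P|=4: 3 collections, coeffs (), (1), (1)
    |P|=5: 1 collection, coeffs (1)


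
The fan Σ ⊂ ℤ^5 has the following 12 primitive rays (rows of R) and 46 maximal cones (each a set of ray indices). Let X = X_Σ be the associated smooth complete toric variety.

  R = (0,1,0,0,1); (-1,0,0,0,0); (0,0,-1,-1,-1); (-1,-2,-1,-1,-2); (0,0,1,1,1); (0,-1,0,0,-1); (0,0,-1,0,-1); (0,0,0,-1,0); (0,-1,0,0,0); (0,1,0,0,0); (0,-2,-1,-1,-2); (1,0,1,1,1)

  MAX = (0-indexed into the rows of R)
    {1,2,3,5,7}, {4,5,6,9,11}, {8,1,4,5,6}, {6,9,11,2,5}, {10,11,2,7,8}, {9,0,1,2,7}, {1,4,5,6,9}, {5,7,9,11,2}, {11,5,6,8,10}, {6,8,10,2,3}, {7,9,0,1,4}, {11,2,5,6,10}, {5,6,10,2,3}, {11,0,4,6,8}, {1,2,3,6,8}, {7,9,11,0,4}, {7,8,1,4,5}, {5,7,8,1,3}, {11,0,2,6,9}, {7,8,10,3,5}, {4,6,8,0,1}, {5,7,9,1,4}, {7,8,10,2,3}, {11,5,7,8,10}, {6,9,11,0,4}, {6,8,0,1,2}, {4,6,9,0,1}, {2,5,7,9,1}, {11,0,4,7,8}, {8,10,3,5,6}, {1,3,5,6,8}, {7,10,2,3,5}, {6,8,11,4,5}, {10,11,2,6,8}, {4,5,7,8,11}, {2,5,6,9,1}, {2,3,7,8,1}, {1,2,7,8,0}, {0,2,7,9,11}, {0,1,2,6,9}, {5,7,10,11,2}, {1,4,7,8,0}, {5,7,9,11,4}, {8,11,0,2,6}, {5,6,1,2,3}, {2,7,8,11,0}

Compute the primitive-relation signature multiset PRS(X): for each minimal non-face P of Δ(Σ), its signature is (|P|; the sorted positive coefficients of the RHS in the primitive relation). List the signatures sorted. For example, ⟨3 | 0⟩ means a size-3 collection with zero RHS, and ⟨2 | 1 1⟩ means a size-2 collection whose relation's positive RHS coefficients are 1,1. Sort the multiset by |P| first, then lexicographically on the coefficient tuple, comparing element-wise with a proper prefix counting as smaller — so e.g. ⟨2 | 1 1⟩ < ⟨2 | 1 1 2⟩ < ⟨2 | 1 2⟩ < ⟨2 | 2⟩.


Minimal non-faces — 14 found among 12 rays, 46 max cones:

  P = {0,5}:  v_{0} + v_{5} = 0 ; sig = ⟨2 | 0⟩
  P = {2,4}:  v_{2} + v_{4} = 0 ; sig = ⟨2 | 0⟩
  P = {8,9}:  v_{8} + v_{9} = 0 ; sig = ⟨2 | 0⟩
  P = {1,10}:  v_{1} + v_{10} = v_{3} ; sig = ⟨2 | 1⟩
  P = {1,11}:  v_{1} + v_{11} = v_{4} ; sig = ⟨2 | 1⟩
  P = {6,7}:  v_{6} + v_{7} = v_{2} ; sig = ⟨2 | 1⟩
  P = {0,10}:  v_{0} + v_{10} = v_{2} + v_{8} ; sig = ⟨2 | 1 1⟩
  P = {3,11}:  v_{3} + v_{11} = v_{5} + v_{8} ; sig = ⟨2 | 1 1⟩
  P = {4,10}:  v_{4} + v_{10} = v_{5} + v_{8} ; sig = ⟨2 | 1 1⟩
  P = {9,10}:  v_{9} + v_{10} = v_{2} + v_{5} ; sig = ⟨2 | 1 1⟩
  P = {0,3}:  v_{0} + v_{3} = v_{1} + v_{2} + v_{8} ; sig = ⟨2 | 1 1 1⟩
  P = {3,4}:  v_{3} + v_{4} = v_{1} + v_{5} + v_{8} ; sig = ⟨2 | 1 1 1⟩
  P = {3,9}:  v_{3} + v_{9} = v_{1} + v_{2} + v_{5} ; sig = ⟨2 | 1 1 1⟩
  P = {2,5,8}:  v_{2} + v_{5} + v_{8} = v_{10} ; sig = ⟨3 | 1⟩

Signatures (|P|; sorted positive RHS coefficients), sorted:
    |P|=2: 13 collections, coeffs (), (), (), (1), (1), (1), (1,1), (1,1), (1,1), (1,1), (1,1,1), (1,1,1), (1,1,1)
    |P|=3: 1 collection, coeffs (1)


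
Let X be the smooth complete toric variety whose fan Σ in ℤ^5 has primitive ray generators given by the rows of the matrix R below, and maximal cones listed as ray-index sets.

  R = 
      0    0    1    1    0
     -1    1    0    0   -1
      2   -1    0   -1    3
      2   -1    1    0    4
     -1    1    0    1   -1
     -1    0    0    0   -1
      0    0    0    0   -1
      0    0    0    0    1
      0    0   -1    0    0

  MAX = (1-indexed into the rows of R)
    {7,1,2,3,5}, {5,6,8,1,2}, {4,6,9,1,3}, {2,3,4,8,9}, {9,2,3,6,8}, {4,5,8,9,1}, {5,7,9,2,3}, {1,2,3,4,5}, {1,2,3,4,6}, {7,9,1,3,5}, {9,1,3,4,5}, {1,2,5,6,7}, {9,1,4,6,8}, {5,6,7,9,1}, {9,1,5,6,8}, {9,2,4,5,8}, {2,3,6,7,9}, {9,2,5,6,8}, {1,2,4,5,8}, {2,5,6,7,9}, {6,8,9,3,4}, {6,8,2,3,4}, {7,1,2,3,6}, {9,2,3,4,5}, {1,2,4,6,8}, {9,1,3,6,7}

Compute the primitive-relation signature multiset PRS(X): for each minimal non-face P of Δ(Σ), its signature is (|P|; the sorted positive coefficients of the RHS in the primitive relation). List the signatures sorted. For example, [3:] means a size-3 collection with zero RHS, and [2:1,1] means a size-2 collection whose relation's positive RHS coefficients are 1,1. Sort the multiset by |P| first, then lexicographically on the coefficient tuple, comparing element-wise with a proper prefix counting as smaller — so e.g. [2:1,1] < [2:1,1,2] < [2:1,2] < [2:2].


Δ(Σ) — 9 vertices, 8 min non-faces:

  P={7,8}:  v_{7} + v_{8} = 0 ; sig = [2:]
  P={4,7}:  v_{4} + v_{7} = v_{1} + v_{3} ; sig = [2:1,1]
  P={1,2,9}:  v_{1} + v_{2} + v_{9} = v_{5} ; sig = [3:1]
  P={1,3,8}:  v_{1} + v_{3} + v_{8} = v_{4} ; sig = [3:1]
  P={3,5,6}:  v_{3} + v_{5} + v_{6} = v_{8} ; sig = [3:1]
  P={3,5,8}:  v_{3} + v_{5} + v_{8} = v_{2} + v_{4} + v_{9} ; sig = [3:1,1,1]
  P={4,5,6}:  v_{4} + v_{5} + v_{6} = v_{1} + 2·v_{8} ; sig = [3:1,2]
  P={2,4,6,9}:  v_{2} + v_{4} + v_{6} + v_{9} = 2·v_{8} ; sig = [4:2]

Sorted signature multiset PRS(X):
    [2:]
    [2:1,1]
    [3:1]
    [3:1]
    [3:1]
    [3:1,1,1]
    [3:1,2]
    [4:2]


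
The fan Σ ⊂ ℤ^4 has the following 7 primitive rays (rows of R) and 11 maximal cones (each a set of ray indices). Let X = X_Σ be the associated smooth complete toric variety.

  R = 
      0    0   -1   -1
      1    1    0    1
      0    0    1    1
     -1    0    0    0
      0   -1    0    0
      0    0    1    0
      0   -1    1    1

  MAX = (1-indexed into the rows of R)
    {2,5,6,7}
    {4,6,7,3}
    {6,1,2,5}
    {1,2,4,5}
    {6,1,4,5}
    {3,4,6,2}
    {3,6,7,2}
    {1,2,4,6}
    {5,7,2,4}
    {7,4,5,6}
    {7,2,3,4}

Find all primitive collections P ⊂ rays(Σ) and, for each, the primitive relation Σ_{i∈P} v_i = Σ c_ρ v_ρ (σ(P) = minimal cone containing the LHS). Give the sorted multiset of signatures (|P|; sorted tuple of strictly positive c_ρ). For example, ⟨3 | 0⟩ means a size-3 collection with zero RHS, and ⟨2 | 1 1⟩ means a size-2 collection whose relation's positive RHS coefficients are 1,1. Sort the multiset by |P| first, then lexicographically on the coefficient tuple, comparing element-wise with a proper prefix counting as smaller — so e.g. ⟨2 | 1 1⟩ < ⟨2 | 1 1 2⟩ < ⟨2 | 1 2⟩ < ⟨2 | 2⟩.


Primitive collections (5):

  • {1,3}:  v_{1} + v_{3} = 0  ⇒ sig = ⟨2 | 0⟩
  • {1,7}:  v_{1} + v_{7} = v_{5}  ⇒ sig = ⟨2 | 1⟩
  • {3,5}:  v_{3} + v_{5} = v_{7}  ⇒ sig = ⟨2 | 1⟩
  • {2,4,5,6}:  v_{2} + v_{4} + v_{5} + v_{6} = v_{3}  ⇒ sig = ⟨4 | 1⟩
  • {2,4,6,7}:  v_{2} + v_{4} + v_{6} + v_{7} = 2·v_{3}  ⇒ sig = ⟨4 | 2⟩

Hence PRS(X_Σ) =
[⟨2 | 0⟩, ⟨2 | 1⟩, ⟨2 | 1⟩, ⟨4 | 1⟩, ⟨4 | 2⟩]


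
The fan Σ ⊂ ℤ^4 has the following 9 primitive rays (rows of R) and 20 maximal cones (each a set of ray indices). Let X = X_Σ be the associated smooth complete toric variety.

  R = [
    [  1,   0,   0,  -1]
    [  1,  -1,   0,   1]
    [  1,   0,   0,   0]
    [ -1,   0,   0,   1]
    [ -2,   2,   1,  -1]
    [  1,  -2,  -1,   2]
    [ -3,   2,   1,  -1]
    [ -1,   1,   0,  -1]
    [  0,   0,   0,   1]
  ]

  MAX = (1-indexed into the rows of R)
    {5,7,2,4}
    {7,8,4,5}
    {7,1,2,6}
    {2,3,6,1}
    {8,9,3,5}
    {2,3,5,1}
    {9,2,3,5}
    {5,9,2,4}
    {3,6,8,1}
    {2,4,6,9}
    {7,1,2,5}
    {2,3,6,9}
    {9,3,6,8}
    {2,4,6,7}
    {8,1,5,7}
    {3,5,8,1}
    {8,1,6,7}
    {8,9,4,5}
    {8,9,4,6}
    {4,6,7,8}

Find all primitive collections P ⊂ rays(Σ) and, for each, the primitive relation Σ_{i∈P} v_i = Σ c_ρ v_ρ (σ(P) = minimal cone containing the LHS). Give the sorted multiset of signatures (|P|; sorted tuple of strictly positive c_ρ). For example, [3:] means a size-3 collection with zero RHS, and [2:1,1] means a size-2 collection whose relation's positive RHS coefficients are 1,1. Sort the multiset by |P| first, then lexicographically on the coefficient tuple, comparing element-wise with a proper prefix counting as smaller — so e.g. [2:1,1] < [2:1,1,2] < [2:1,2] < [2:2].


7 collections generate NE(X_Σ); each relation:

  • {1,4}:  v_{1} + v_{4} = 0  →  sig = [2:]
  • {2,8}:  v_{2} + v_{8} = 0  →  sig = [2:]
  • {1,9}:  v_{1} + v_{9} = v_{3}  →  sig = [2:1]
  • {3,4}:  v_{3} + v_{4} = v_{9}  →  sig = [2:1]
  • {3,7}:  v_{3} + v_{7} = v_{5}  →  sig = [2:1]
  • {5,6}:  v_{5} + v_{6} = v_{4}  →  sig = [2:1]
  • {7,9}:  v_{7} + v_{9} = v_{4} + v_{5}  →  sig = [2:1,1]

Signatures (|P|; sorted positive RHS coefficients), sorted:
    |P|=2: 7 collections, coeffs (), (), (1), (1), (1), (1), (1,1)


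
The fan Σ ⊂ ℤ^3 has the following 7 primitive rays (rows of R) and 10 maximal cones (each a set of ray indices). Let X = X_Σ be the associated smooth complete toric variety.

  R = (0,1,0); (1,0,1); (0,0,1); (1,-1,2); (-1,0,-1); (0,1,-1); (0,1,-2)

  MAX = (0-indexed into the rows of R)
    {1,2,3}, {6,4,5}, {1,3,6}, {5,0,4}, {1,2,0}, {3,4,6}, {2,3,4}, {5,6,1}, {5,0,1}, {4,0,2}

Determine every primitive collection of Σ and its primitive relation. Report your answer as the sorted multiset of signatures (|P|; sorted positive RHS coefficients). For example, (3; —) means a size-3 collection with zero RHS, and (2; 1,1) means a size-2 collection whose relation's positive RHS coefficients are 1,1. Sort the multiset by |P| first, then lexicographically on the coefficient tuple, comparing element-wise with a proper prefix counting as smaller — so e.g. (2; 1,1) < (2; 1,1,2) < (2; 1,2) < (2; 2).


Minimal non-faces — 6 found among 7 rays, 10 max cones:

  P={1,4}:  v_{1} + v_{4} = 0  →  sig = (2; —)
  P={2,5}:  v_{2} + v_{5} = v_{0}  →  sig = (2; 1)
  P={2,6}:  v_{2} + v_{6} = v_{5}  →  sig = (2; 1)
  P={3,5}:  v_{3} + v_{5} = v_{1}  →  sig = (2; 1)
  P={0,3}:  v_{0} + v_{3} = v_{1} + v_{2}  →  sig = (2; 1,1)
  P={0,6}:  v_{0} + v_{6} = 2·v_{5}  →  sig = (2; 2)

Signatures (|P|; sorted positive RHS coefficients), sorted:
[(2; —), (2; 1), (2; 1), (2; 1), (2; 1,1), (2; 2)]
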